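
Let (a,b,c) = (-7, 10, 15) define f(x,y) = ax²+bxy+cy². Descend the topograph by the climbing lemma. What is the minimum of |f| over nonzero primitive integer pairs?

river: ρ → (15,20,-2)
river: ρ → (-2,20,15)
river: ρ → (15,10,-7)
river: ρ → (-7,18,7)
river: ρ → (7,10,-15)
river: ρ → (-15,20,2)
river: ρ → (2,20,-15)
river: ρ → (-15,10,7)
river: ρ → (7,18,-7)
river: ρ → (-7,10,15)
closes: descent 0, river 10
min |a| on river = 2

2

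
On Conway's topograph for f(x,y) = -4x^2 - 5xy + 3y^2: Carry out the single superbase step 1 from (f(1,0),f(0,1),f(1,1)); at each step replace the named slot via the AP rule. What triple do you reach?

start (-4,3,-6) = (f(1,0),f(0,1),f(1,1))
replace slot 1: 2·(3+(-6)) − (-4) = -2 → (-2,3,-6)

-2,3,-6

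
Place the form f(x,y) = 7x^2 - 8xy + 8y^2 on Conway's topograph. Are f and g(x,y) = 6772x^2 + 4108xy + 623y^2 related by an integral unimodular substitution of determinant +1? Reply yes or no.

D₁ = -160, D₂ = -160
f: translate: b→6 (≡-8 mod 14), so (7,-8,8)→(7,6,7)
f: reduced (well bottom): (7,6,7) with a≤c, −a<b≤a
g: flip: (6772,4108,623)→(623,-4108,6772)
g: translate: b→-370 (≡-4108 mod 1246), so (623,-4108,6772)→(623,-370,55)
g: flip: (623,-370,55)→(55,370,623)
g: translate: b→40 (≡370 mod 110), so (55,370,623)→(55,40,8)
g: flip: (55,40,8)→(8,-40,55)
g: translate: b→8 (≡-40 mod 16), so (8,-40,55)→(8,8,7)
g: flip: (8,8,7)→(7,-8,8)
g: translate: b→6 (≡-8 mod 14), so (7,-8,8)→(7,6,7)
g: reduced (well bottom): (7,6,7) with a≤c, −a<b≤a
reduced forms (7, 6, 7) vs (7, 6, 7) ⇒ equivalent

yes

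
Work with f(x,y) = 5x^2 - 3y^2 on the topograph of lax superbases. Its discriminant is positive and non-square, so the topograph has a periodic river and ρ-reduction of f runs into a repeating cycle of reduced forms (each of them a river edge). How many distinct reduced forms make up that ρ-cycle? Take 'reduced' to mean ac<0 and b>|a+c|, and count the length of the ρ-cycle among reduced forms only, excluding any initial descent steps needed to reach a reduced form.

D = 60, ⌊√D⌋ = 7
descent: ρ → (-3,6,2)  [lands on river]
river: ρ → (2,6,-3)
ρ-cycle length = 2 (tail of 1 descent step not counted)

2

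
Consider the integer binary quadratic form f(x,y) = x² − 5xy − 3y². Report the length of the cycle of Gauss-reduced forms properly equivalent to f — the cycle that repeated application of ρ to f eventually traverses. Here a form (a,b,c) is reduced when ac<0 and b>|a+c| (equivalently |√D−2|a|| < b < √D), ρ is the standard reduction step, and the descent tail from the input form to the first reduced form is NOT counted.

D = 37, ⌊√D⌋ = 6
descent: ρ → (-3,5,1)  [lands on river]
river: ρ → (1,5,-3)
river: ρ → (-3,1,3)
river: ρ → (3,5,-1)
river: ρ → (-1,5,3)
river: ρ → (3,1,-3)
ρ-cycle length = 6 (tail of 1 descent step not counted)

6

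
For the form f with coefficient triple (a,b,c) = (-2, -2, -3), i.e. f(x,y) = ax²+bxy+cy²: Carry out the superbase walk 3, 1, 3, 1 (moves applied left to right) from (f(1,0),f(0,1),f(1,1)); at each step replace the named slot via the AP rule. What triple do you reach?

start (-2,-3,-7) = (f(1,0),f(0,1),f(1,1))
replace slot 3: 2·((-2)+(-3)) − (-7) = -3 → (-2,-3,-3)
replace slot 1: 2·((-3)+(-3)) − (-2) = -10 → (-10,-3,-3)
replace slot 3: 2·((-10)+(-3)) − (-3) = -23 → (-10,-3,-23)
replace slot 1: 2·((-3)+(-23)) − (-10) = -42 → (-42,-3,-23)

-42,-3,-23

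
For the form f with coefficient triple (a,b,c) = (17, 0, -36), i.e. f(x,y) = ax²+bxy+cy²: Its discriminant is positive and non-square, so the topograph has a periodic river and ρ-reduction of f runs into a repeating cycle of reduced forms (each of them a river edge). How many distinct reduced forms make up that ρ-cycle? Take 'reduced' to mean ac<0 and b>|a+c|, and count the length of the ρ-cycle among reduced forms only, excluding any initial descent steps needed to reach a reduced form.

D = 2448, ⌊√D⌋ = 49
descent: ρ → (-36,0,17)
descent: ρ → (17,34,-19)  [lands on river]
river: ρ → (-19,42,9)
river: ρ → (9,48,-4)
river: ρ → (-4,48,9)
river: ρ → (9,42,-19)
river: ρ → (-19,34,17)
ρ-cycle length = 6 (tail of 2 descent steps not counted)

6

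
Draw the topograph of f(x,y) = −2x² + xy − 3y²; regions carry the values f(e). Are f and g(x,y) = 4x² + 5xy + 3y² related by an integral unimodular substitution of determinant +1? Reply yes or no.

D₁ = -23, D₂ = -23
f is negative-definite; reduce −f:
−f: reduced (well bottom): (2,-1,3) with a≤c, −a<b≤a
flip sign back: reduced form of f is (-2,1,-3)
g: translate: b→-3 (≡5 mod 8), so (4,5,3)→(4,-3,2)
g: flip: (4,-3,2)→(2,3,4)
g: translate: b→-1 (≡3 mod 4), so (2,3,4)→(2,-1,3)
g: reduced (well bottom): (2,-1,3) with a≤c, −a<b≤a
reduced forms (-2, 1, -3) vs (2, -1, 3) ⇒ inequivalent

no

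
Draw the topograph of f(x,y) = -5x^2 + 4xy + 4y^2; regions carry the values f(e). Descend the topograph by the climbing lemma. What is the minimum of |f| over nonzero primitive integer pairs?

river: ρ → (4,4,-5)
river: ρ → (-5,6,3)
river: ρ → (3,6,-5)
river: ρ → (-5,4,4)
closes: descent 0, river 4
min |a| on river = 3

3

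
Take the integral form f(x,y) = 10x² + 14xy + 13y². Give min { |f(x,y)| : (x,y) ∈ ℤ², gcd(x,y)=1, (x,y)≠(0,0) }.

translate: b→-6 (≡14 mod 20), so (10,14,13)→(10,-6,9)
flip: (10,-6,9)→(9,6,10)
reduced (well bottom): (9,6,10) with a≤c, −a<b≤a
well minimum = a = 9

9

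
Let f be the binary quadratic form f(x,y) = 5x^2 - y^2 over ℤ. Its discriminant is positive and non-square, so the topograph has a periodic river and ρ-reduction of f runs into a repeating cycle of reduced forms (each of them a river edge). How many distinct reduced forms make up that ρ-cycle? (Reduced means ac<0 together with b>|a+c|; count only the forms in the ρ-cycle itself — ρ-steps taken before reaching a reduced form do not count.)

D = 20, ⌊√D⌋ = 4
descent: ρ → (-1,4,1)  [lands on river]
river: ρ → (1,4,-1)
ρ-cycle length = 2 (tail of 1 descent step not counted)

2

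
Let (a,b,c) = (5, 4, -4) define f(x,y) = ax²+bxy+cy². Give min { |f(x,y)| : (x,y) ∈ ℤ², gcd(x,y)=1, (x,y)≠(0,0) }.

river: ρ → (-4,4,5)
river: ρ → (5,6,-3)
river: ρ → (-3,6,5)
river: ρ → (5,4,-4)
closes: descent 0, river 4
min |a| on river = 3

3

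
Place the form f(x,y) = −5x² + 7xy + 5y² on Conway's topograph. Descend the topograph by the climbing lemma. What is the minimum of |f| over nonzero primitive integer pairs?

river: ρ → (5,3,-7)
river: ρ → (-7,11,1)
river: ρ → (1,11,-7)
river: ρ → (-7,3,5)
river: ρ → (5,7,-5)
river: ρ → (-5,3,7)
river: ρ → (7,11,-1)
river: ρ → (-1,11,7)
river: ρ → (7,3,-5)
river: ρ → (-5,7,5)
closes: descent 0, river 10
min |a| on river = 1

1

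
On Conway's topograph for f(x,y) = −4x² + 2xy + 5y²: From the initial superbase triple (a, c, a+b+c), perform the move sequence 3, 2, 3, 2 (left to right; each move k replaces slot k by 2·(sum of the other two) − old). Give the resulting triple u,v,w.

start (-4,5,3) = (f(1,0),f(0,1),f(1,1))
replace slot 3: 2·((-4)+5) − 3 = -1 → (-4,5,-1)
replace slot 2: 2·((-4)+(-1)) − 5 = -15 → (-4,-15,-1)
replace slot 3: 2·((-4)+(-15)) − (-1) = -37 → (-4,-15,-37)
replace slot 2: 2·((-4)+(-37)) − (-15) = -67 → (-4,-67,-37)

-4,-67,-37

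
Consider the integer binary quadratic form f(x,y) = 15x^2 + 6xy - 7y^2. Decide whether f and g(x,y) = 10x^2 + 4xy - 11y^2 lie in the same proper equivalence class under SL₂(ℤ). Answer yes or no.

D₁ = 456, D₂ = 456
river cycle of f (length 6): (-7, 8, 14), (14, 20, -1), (-1, 20, 14), (14, 8, -7), (-7, 20, 2), (2, 20, -7)
river cycle of g (length 10): (-11, 18, 3), (3, 18, -11), (-11, 4, 10), (10, 16, -5), (-5, 14, 13), (13, 12, -6), (-6, 12, 13), (13, 14, -5), (-5, 16, 10), (10, 4, -11)
cycles differ ⇒ inequivalent

no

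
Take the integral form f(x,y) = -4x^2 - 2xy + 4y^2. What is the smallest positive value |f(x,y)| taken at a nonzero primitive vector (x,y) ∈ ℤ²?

descent: ρ → (4,2,-4)  [lands on river]
river: ρ → (-4,6,2)
river: ρ → (2,6,-4)
river: ρ → (-4,2,4)
river: ρ → (4,6,-2)
river: ρ → (-2,6,4)
closes: descent 1, river 6
min |a| on river = 2

2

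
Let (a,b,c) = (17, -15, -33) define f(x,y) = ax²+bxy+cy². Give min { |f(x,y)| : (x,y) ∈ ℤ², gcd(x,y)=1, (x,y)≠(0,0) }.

descent: ρ → (-33,15,17)
descent: ρ → (17,19,-31)  [lands on river]
river: ρ → (-31,43,5)
river: ρ → (5,47,-13)
river: ρ → (-13,31,29)
river: ρ → (29,27,-15)
river: ρ → (-15,33,23)
river: ρ → (23,13,-25)
river: ρ → (-25,37,11)
river: ρ → (11,29,-37)
river: ρ → (-37,45,3)
river: ρ → (3,45,-37)
river: ρ → (-37,29,11)
river: ρ → (11,37,-25)
river: ρ → (-25,13,23)
river: ρ → (23,33,-15)
river: ρ → (-15,27,29)
river: ρ → (29,31,-13)
river: ρ → (-13,47,5)
river: ρ → (5,43,-31)
river: ρ → (-31,19,17)
river: ρ → (17,49,-1)
river: ρ → (-1,49,17)
closes: descent 2, river 22
min |a| on river = 1

1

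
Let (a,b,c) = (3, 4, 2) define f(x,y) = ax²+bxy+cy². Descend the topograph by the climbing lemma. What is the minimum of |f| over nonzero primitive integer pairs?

translate: b→-2 (≡4 mod 6), so (3,4,2)→(3,-2,1)
flip: (3,-2,1)→(1,2,3)
translate: b→0 (≡2 mod 2), so (1,2,3)→(1,0,2)
reduced (well bottom): (1,0,2) with a≤c, −a<b≤a
well minimum = a = 1

1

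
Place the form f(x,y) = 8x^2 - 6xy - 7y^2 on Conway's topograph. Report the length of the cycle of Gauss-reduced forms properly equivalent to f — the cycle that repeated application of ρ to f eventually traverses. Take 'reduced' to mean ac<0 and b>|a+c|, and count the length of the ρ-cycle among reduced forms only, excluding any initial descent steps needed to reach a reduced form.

D = 260, ⌊√D⌋ = 16
descent: ρ → (-7,6,8)  [lands on river]
river: ρ → (8,10,-5)
river: ρ → (-5,10,8)
river: ρ → (8,6,-7)
river: ρ → (-7,8,7)
river: ρ → (7,6,-8)
river: ρ → (-8,10,5)
river: ρ → (5,10,-8)
river: ρ → (-8,6,7)
river: ρ → (7,8,-7)
ρ-cycle length = 10 (tail of 1 descent step not counted)

10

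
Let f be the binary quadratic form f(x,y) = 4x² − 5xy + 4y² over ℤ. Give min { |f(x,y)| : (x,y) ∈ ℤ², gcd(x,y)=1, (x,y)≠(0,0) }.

translate: b→3 (≡-5 mod 8), so (4,-5,4)→(4,3,3)
flip: (4,3,3)→(3,-3,4)
translate: b→3 (≡-3 mod 6), so (3,-3,4)→(3,3,4)
reduced (well bottom): (3,3,4) with a≤c, −a<b≤a
well minimum = a = 3

3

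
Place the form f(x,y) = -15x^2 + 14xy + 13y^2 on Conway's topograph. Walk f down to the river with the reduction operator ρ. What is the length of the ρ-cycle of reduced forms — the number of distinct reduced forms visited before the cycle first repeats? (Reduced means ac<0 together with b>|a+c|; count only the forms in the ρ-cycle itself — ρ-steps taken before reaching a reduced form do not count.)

D = 976, ⌊√D⌋ = 31
river: ρ → (13,12,-16)
river: ρ → (-16,20,9)
river: ρ → (9,16,-20)
river: ρ → (-20,24,5)
river: ρ → (5,26,-15)
river: ρ → (-15,4,16)
river: ρ → (16,28,-3)
river: ρ → (-3,26,25)
river: ρ → (25,24,-4)
river: ρ → (-4,24,25)
river: ρ → (25,26,-3)
river: ρ → (-3,28,16)
river: ρ → (16,4,-15)
river: ρ → (-15,26,5)
river: ρ → (5,24,-20)
river: ρ → (-20,16,9)
river: ρ → (9,20,-16)
river: ρ → (-16,12,13)
river: ρ → (13,14,-15)
river: ρ → (-15,16,12)
river: ρ → (12,8,-19)
river: ρ → (-19,30,1)
river: ρ → (1,30,-19)
river: ρ → (-19,8,12)
river: ρ → (12,16,-15)
river: ρ → (-15,14,13)
ρ-cycle length = 26 (tail of 0 descent steps not counted)

26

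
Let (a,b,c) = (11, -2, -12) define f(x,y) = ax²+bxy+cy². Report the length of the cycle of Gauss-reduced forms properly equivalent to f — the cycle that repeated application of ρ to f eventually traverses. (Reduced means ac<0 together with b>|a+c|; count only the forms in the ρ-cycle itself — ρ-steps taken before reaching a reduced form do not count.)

D = 532, ⌊√D⌋ = 23
descent: ρ → (-12,2,11)  [lands on river]
river: ρ → (11,20,-3)
river: ρ → (-3,22,4)
river: ρ → (4,18,-13)
river: ρ → (-13,8,9)
river: ρ → (9,10,-12)
river: ρ → (-12,14,7)
river: ρ → (7,14,-12)
river: ρ → (-12,10,9)
river: ρ → (9,8,-13)
river: ρ → (-13,18,4)
river: ρ → (4,22,-3)
river: ρ → (-3,20,11)
river: ρ → (11,2,-12)
river: ρ → (-12,22,1)
river: ρ → (1,22,-12)
ρ-cycle length = 16 (tail of 1 descent step not counted)

16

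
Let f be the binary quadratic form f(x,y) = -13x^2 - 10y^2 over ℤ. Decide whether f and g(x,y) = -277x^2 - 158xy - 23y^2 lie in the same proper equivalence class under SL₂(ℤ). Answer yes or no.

D₁ = -520, D₂ = -520
f is negative-definite; reduce −f:
−f: flip: (13,0,10)→(10,0,13)
−f: reduced (well bottom): (10,0,13) with a≤c, −a<b≤a
flip sign back: reduced form of f is (-10,0,-13)
g is negative-definite; reduce −g:
−g: flip: (277,158,23)→(23,-158,277)
−g: translate: b→-20 (≡-158 mod 46), so (23,-158,277)→(23,-20,10)
−g: flip: (23,-20,10)→(10,20,23)
−g: translate: b→0 (≡20 mod 20), so (10,20,23)→(10,0,13)
−g: reduced (well bottom): (10,0,13) with a≤c, −a<b≤a
flip sign back: reduced form of g is (-10,0,-13)
reduced forms (-10, 0, -13) vs (-10, 0, -13) ⇒ equivalent

yes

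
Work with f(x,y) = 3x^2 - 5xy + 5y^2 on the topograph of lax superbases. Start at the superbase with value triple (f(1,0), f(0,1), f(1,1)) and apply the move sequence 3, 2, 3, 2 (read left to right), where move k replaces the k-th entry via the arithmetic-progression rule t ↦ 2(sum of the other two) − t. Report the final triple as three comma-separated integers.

start (3,5,3) = (f(1,0),f(0,1),f(1,1))
replace slot 3: 2·(3+5) − 3 = 13 → (3,5,13)
replace slot 2: 2·(3+13) − 5 = 27 → (3,27,13)
replace slot 3: 2·(3+27) − 13 = 47 → (3,27,47)
replace slot 2: 2·(3+47) − 27 = 73 → (3,73,47)

3,73,47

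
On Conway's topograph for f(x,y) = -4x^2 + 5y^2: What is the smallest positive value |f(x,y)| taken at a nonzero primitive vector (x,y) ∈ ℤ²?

descent: ρ → (5,0,-4)
descent: ρ → (-4,8,1)  [lands on river]
river: ρ → (1,8,-4)
closes: descent 2, river 2
min |a| on river = 1

1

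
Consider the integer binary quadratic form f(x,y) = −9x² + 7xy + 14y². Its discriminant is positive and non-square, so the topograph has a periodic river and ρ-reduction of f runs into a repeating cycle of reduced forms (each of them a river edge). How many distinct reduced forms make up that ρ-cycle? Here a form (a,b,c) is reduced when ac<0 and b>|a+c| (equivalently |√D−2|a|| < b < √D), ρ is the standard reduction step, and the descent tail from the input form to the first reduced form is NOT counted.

D = 553, ⌊√D⌋ = 23
river: ρ → (14,21,-2)
river: ρ → (-2,23,3)
river: ρ → (3,19,-16)
river: ρ → (-16,13,6)
river: ρ → (6,23,-1)
river: ρ → (-1,23,6)
river: ρ → (6,13,-16)
river: ρ → (-16,19,3)
river: ρ → (3,23,-2)
river: ρ → (-2,21,14)
river: ρ → (14,7,-9)
river: ρ → (-9,11,12)
river: ρ → (12,13,-8)
river: ρ → (-8,19,6)
river: ρ → (6,17,-11)
river: ρ → (-11,5,12)
river: ρ → (12,19,-4)
river: ρ → (-4,21,7)
river: ρ → (7,21,-4)
river: ρ → (-4,19,12)
river: ρ → (12,5,-11)
river: ρ → (-11,17,6)
river: ρ → (6,19,-8)
river: ρ → (-8,13,12)
river: ρ → (12,11,-9)
river: ρ → (-9,7,14)
ρ-cycle length = 26 (tail of 0 descent steps not counted)

26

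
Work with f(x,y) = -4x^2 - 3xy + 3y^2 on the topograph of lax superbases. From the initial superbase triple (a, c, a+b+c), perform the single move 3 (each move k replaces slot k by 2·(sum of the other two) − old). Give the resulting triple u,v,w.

start (-4,3,-4) = (f(1,0),f(0,1),f(1,1))
replace slot 3: 2·((-4)+3) − (-4) = 2 → (-4,3,2)

-4,3,2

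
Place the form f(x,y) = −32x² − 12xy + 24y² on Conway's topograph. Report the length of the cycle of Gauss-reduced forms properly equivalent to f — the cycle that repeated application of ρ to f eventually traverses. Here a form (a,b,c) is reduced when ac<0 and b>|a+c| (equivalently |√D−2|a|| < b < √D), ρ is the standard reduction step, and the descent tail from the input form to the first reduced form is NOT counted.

D = 3216, ⌊√D⌋ = 56
descent: ρ → (24,12,-32)  [lands on river]
river: ρ → (-32,52,4)
river: ρ → (4,52,-32)
river: ρ → (-32,12,24)
river: ρ → (24,36,-20)
river: ρ → (-20,44,16)
river: ρ → (16,52,-8)
river: ρ → (-8,44,40)
river: ρ → (40,36,-12)
river: ρ → (-12,36,40)
river: ρ → (40,44,-8)
river: ρ → (-8,52,16)
river: ρ → (16,44,-20)
river: ρ → (-20,36,24)
ρ-cycle length = 14 (tail of 1 descent step not counted)

14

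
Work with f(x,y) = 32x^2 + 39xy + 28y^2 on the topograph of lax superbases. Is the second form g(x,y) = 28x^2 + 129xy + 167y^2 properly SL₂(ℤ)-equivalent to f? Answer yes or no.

D₁ = -2063, D₂ = -2063
f: translate: b→-25 (≡39 mod 64), so (32,39,28)→(32,-25,21)
f: flip: (32,-25,21)→(21,25,32)
f: translate: b→-17 (≡25 mod 42), so (21,25,32)→(21,-17,28)
f: reduced (well bottom): (21,-17,28) with a≤c, −a<b≤a
g: translate: b→17 (≡129 mod 56), so (28,129,167)→(28,17,21)
g: flip: (28,17,21)→(21,-17,28)
g: reduced (well bottom): (21,-17,28) with a≤c, −a<b≤a
reduced forms (21, -17, 28) vs (21, -17, 28) ⇒ equivalent

yes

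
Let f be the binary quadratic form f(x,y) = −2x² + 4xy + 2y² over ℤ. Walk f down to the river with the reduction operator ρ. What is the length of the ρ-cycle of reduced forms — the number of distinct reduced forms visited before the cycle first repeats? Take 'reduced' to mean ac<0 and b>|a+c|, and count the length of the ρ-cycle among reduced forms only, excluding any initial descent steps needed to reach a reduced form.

D = 32, ⌊√D⌋ = 5
river: ρ → (2,4,-2)
river: ρ → (-2,4,2)
ρ-cycle length = 2 (tail of 0 descent steps not counted)

2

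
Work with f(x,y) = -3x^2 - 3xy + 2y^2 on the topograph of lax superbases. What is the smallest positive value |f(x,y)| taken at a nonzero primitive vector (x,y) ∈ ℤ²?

descent: ρ → (2,3,-3)  [lands on river]
river: ρ → (-3,3,2)
river: ρ → (2,5,-1)
river: ρ → (-1,5,2)
closes: descent 1, river 4
min |a| on river = 1

1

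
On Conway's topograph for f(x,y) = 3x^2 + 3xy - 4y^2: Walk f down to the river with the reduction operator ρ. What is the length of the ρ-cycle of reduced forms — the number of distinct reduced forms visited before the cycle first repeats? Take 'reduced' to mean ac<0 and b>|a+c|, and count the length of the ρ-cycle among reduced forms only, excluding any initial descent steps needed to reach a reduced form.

D = 57, ⌊√D⌋ = 7
river: ρ → (-4,5,2)
river: ρ → (2,7,-1)
river: ρ → (-1,7,2)
river: ρ → (2,5,-4)
river: ρ → (-4,3,3)
river: ρ → (3,3,-4)
ρ-cycle length = 6 (tail of 0 descent steps not counted)

6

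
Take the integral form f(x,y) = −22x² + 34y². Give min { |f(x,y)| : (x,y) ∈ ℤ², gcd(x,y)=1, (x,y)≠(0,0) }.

descent: ρ → (34,0,-22)
descent: ρ → (-22,44,12)  [lands on river]
river: ρ → (12,52,-6)
river: ρ → (-6,44,44)
river: ρ → (44,44,-6)
river: ρ → (-6,52,12)
river: ρ → (12,44,-22)
closes: descent 2, river 6
min |a| on river = 6

6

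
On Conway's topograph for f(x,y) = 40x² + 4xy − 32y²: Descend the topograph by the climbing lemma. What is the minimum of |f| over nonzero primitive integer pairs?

descent: ρ → (-32,60,12)  [lands on river]
river: ρ → (12,60,-32)
river: ρ → (-32,68,4)
river: ρ → (4,68,-32)
closes: descent 1, river 4
min |a| on river = 4

4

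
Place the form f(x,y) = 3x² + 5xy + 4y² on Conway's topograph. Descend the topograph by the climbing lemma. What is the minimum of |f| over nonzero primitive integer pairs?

translate: b→-1 (≡5 mod 6), so (3,5,4)→(3,-1,2)
flip: (3,-1,2)→(2,1,3)
reduced (well bottom): (2,1,3) with a≤c, −a<b≤a
well minimum = a = 2

2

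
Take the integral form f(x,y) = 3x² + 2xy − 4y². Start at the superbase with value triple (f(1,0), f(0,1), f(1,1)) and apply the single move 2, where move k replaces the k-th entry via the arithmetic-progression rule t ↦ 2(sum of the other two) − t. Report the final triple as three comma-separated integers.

start (3,-4,1) = (f(1,0),f(0,1),f(1,1))
replace slot 2: 2·(3+1) − (-4) = 12 → (3,12,1)

3,12,1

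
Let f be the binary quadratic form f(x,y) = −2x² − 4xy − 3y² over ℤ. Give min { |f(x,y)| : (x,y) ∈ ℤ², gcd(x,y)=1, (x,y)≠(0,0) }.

translate: b→0 (≡4 mod 4), so (2,4,3)→(2,0,1)
flip: (2,0,1)→(1,0,2)
reduced (well bottom): (1,0,2) with a≤c, −a<b≤a
well minimum |f| = |-1| = 1 (negative-definite)

1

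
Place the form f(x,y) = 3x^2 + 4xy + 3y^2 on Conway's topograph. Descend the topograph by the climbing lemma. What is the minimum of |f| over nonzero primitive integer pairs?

translate: b→-2 (≡4 mod 6), so (3,4,3)→(3,-2,2)
flip: (3,-2,2)→(2,2,3)
reduced (well bottom): (2,2,3) with a≤c, −a<b≤a
well minimum = a = 2

2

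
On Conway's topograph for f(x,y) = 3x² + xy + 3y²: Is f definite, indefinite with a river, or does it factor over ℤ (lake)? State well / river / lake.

D = b²−4ac = 1² − 4·3·3 = -35
D < 0 ⇒ definite ⇒ every region one sign ⇒ single well

well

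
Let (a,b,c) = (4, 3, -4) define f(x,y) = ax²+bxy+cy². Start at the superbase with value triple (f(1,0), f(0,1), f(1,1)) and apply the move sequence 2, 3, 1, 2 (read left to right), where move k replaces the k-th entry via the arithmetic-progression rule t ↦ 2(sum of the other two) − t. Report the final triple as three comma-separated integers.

start (4,-4,3) = (f(1,0),f(0,1),f(1,1))
replace slot 2: 2·(4+3) − (-4) = 18 → (4,18,3)
replace slot 3: 2·(4+18) − 3 = 41 → (4,18,41)
replace slot 1: 2·(18+41) − 4 = 114 → (114,18,41)
replace slot 2: 2·(114+41) − 18 = 292 → (114,292,41)

114,292,41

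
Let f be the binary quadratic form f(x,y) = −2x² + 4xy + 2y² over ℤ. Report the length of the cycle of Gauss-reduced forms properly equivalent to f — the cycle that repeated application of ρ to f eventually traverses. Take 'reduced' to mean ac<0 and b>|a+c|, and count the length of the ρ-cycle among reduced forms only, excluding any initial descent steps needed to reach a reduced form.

D = 32, ⌊√D⌋ = 5
river: ρ → (2,4,-2)
river: ρ → (-2,4,2)
ρ-cycle length = 2 (tail of 0 descent steps not counted)

2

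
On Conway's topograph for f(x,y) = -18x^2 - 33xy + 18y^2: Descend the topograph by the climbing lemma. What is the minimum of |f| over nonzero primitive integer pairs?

descent: ρ → (18,33,-18)  [lands on river]
river: ρ → (-18,39,12)
river: ρ → (12,33,-27)
river: ρ → (-27,21,18)
river: ρ → (18,15,-30)
river: ρ → (-30,45,3)
river: ρ → (3,45,-30)
river: ρ → (-30,15,18)
river: ρ → (18,21,-27)
river: ρ → (-27,33,12)
river: ρ → (12,39,-18)
river: ρ → (-18,33,18)
river: ρ → (18,39,-12)
river: ρ → (-12,33,27)
river: ρ → (27,21,-18)
river: ρ → (-18,15,30)
river: ρ → (30,45,-3)
river: ρ → (-3,45,30)
river: ρ → (30,15,-18)
river: ρ → (-18,21,27)
river: ρ → (27,33,-12)
river: ρ → (-12,39,18)
closes: descent 1, river 22
min |a| on river = 3

3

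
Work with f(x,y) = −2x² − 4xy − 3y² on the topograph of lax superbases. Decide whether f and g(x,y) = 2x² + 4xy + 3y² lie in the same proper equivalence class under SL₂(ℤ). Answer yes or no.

D₁ = -8, D₂ = -8
f is negative-definite; reduce −f:
−f: translate: b→0 (≡4 mod 4), so (2,4,3)→(2,0,1)
−f: flip: (2,0,1)→(1,0,2)
−f: reduced (well bottom): (1,0,2) with a≤c, −a<b≤a
flip sign back: reduced form of f is (-1,0,-2)
g: translate: b→0 (≡4 mod 4), so (2,4,3)→(2,0,1)
g: flip: (2,0,1)→(1,0,2)
g: reduced (well bottom): (1,0,2) with a≤c, −a<b≤a
reduced forms (-1, 0, -2) vs (1, 0, 2) ⇒ inequivalent

no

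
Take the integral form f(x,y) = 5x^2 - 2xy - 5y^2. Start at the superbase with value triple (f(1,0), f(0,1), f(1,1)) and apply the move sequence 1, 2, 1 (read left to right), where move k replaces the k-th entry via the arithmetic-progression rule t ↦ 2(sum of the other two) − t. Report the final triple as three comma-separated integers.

start (5,-5,-2) = (f(1,0),f(0,1),f(1,1))
replace slot 1: 2·((-5)+(-2)) − 5 = -19 → (-19,-5,-2)
replace slot 2: 2·((-19)+(-2)) − (-5) = -37 → (-19,-37,-2)
replace slot 1: 2·((-37)+(-2)) − (-19) = -59 → (-59,-37,-2)

-59,-37,-2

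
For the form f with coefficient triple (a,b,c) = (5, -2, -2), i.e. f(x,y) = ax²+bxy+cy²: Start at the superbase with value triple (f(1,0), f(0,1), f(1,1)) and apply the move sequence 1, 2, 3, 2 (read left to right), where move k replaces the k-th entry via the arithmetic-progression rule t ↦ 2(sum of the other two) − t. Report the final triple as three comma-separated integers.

start (5,-2,1) = (f(1,0),f(0,1),f(1,1))
replace slot 1: 2·((-2)+1) − 5 = -7 → (-7,-2,1)
replace slot 2: 2·((-7)+1) − (-2) = -10 → (-7,-10,1)
replace slot 3: 2·((-7)+(-10)) − 1 = -35 → (-7,-10,-35)
replace slot 2: 2·((-7)+(-35)) − (-10) = -74 → (-7,-74,-35)

-7,-74,-35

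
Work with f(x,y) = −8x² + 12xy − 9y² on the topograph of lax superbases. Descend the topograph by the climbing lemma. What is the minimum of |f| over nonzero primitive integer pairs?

translate: b→4 (≡-12 mod 16), so (8,-12,9)→(8,4,5)
flip: (8,4,5)→(5,-4,8)
reduced (well bottom): (5,-4,8) with a≤c, −a<b≤a
well minimum |f| = |-5| = 5 (negative-definite)

5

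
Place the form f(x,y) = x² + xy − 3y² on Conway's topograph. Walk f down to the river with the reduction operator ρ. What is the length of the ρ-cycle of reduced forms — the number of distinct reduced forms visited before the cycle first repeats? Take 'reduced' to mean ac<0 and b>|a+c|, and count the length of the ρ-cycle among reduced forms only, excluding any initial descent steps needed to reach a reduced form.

D = 13, ⌊√D⌋ = 3
descent: ρ → (-3,-1,1)
descent: ρ → (1,3,-1)  [lands on river]
river: ρ → (-1,3,1)
ρ-cycle length = 2 (tail of 2 descent steps not counted)

2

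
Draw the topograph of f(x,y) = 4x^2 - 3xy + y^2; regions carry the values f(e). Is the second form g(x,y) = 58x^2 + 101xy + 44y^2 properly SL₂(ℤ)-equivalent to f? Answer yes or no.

D₁ = -7, D₂ = -7
f: flip: (4,-3,1)→(1,3,4)
f: translate: b→1 (≡3 mod 2), so (1,3,4)→(1,1,2)
f: reduced (well bottom): (1,1,2) with a≤c, −a<b≤a
g: translate: b→-15 (≡101 mod 116), so (58,101,44)→(58,-15,1)
g: flip: (58,-15,1)→(1,15,58)
g: translate: b→1 (≡15 mod 2), so (1,15,58)→(1,1,2)
g: reduced (well bottom): (1,1,2) with a≤c, −a<b≤a
reduced forms (1, 1, 2) vs (1, 1, 2) ⇒ equivalent

yes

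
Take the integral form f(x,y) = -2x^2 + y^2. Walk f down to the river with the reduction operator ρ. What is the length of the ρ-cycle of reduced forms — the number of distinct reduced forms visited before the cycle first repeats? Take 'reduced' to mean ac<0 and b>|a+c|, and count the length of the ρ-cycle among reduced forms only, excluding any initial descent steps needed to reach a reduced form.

D = 8, ⌊√D⌋ = 2
descent: ρ → (1,2,-1)  [lands on river]
river: ρ → (-1,2,1)
ρ-cycle length = 2 (tail of 1 descent step not counted)

2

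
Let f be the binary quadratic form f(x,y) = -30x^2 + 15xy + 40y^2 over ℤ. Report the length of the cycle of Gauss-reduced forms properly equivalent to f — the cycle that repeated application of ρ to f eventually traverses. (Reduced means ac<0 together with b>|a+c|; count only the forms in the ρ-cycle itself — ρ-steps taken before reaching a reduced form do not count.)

D = 5025, ⌊√D⌋ = 70
river: ρ → (40,65,-5)
river: ρ → (-5,65,40)
river: ρ → (40,15,-30)
river: ρ → (-30,45,25)
river: ρ → (25,55,-20)
river: ρ → (-20,65,10)
river: ρ → (10,55,-50)
river: ρ → (-50,45,15)
river: ρ → (15,45,-50)
river: ρ → (-50,55,10)
river: ρ → (10,65,-20)
river: ρ → (-20,55,25)
river: ρ → (25,45,-30)
river: ρ → (-30,15,40)
ρ-cycle length = 14 (tail of 0 descent steps not counted)

14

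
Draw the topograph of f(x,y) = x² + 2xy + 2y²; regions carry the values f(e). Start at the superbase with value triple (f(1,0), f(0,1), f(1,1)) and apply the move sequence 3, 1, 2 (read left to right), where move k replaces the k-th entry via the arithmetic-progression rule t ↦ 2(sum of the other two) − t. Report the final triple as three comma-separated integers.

start (1,2,5) = (f(1,0),f(0,1),f(1,1))
replace slot 3: 2·(1+2) − 5 = 1 → (1,2,1)
replace slot 1: 2·(2+1) − 1 = 5 → (5,2,1)
replace slot 2: 2·(5+1) − 2 = 10 → (5,10,1)

5,10,1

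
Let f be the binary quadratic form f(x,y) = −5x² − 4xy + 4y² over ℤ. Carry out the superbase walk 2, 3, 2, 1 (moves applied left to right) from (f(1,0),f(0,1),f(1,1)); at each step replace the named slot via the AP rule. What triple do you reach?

start (-5,4,-5) = (f(1,0),f(0,1),f(1,1))
replace slot 2: 2·((-5)+(-5)) − 4 = -24 → (-5,-24,-5)
replace slot 3: 2·((-5)+(-24)) − (-5) = -53 → (-5,-24,-53)
replace slot 2: 2·((-5)+(-53)) − (-24) = -92 → (-5,-92,-53)
replace slot 1: 2·((-92)+(-53)) − (-5) = -285 → (-285,-92,-53)

-285,-92,-53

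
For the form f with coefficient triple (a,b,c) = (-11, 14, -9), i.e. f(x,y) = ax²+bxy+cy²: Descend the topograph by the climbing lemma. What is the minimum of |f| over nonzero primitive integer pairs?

translate: b→8 (≡-14 mod 22), so (11,-14,9)→(11,8,6)
flip: (11,8,6)→(6,-8,11)
translate: b→4 (≡-8 mod 12), so (6,-8,11)→(6,4,9)
reduced (well bottom): (6,4,9) with a≤c, −a<b≤a
well minimum |f| = |-6| = 6 (negative-definite)

6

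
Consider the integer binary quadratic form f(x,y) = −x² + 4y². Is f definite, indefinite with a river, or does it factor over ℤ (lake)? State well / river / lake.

D = b²−4ac = 0² − 4·(-1)·4 = 16
D = 4² is a perfect square ⇒ form factors over ℤ ⇒ lakes

lake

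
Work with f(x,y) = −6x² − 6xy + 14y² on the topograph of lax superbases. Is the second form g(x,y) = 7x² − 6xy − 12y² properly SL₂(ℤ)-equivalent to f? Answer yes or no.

D₁ = 372, D₂ = 372
river cycle of f (length 2): (-6, 18, 2), (2, 18, -6)
river cycle of g (length 10): (-12, 6, 7), (7, 8, -11), (-11, 14, 4), (4, 18, -3), (-3, 18, 4), (4, 14, -11), (-11, 8, 7), (7, 6, -12), (-12, 18, 1), (1, 18, -12)
cycles differ ⇒ inequivalent

no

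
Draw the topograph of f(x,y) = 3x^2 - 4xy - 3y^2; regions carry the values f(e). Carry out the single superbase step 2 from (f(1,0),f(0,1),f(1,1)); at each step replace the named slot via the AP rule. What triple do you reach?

start (3,-3,-4) = (f(1,0),f(0,1),f(1,1))
replace slot 2: 2·(3+(-4)) − (-3) = 1 → (3,1,-4)

3,1,-4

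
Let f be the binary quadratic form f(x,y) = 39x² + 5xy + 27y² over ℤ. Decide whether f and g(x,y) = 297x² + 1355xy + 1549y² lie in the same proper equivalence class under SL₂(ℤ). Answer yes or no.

D₁ = -4187, D₂ = -4187
f: flip: (39,5,27)→(27,-5,39)
f: reduced (well bottom): (27,-5,39) with a≤c, −a<b≤a
g: translate: b→167 (≡1355 mod 594), so (297,1355,1549)→(297,167,27)
g: flip: (297,167,27)→(27,-167,297)
g: translate: b→-5 (≡-167 mod 54), so (27,-167,297)→(27,-5,39)
g: reduced (well bottom): (27,-5,39) with a≤c, −a<b≤a
reduced forms (27, -5, 39) vs (27, -5, 39) ⇒ equivalent

yes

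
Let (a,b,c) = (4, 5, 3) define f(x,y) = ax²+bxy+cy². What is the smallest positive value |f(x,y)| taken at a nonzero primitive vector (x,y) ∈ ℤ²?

translate: b→-3 (≡5 mod 8), so (4,5,3)→(4,-3,2)
flip: (4,-3,2)→(2,3,4)
translate: b→-1 (≡3 mod 4), so (2,3,4)→(2,-1,3)
reduced (well bottom): (2,-1,3) with a≤c, −a<b≤a
well minimum = a = 2

2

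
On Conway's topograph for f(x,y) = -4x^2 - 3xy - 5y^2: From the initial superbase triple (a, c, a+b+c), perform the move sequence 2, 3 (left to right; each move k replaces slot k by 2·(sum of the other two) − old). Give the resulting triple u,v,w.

start (-4,-5,-12) = (f(1,0),f(0,1),f(1,1))
replace slot 2: 2·((-4)+(-12)) − (-5) = -27 → (-4,-27,-12)
replace slot 3: 2·((-4)+(-27)) − (-12) = -50 → (-4,-27,-50)

-4,-27,-50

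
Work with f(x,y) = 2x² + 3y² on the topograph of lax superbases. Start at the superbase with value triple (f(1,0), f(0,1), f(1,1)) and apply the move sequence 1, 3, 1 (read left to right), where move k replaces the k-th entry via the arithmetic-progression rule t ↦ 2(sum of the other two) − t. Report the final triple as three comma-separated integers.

start (2,3,5) = (f(1,0),f(0,1),f(1,1))
replace slot 1: 2·(3+5) − 2 = 14 → (14,3,5)
replace slot 3: 2·(14+3) − 5 = 29 → (14,3,29)
replace slot 1: 2·(3+29) − 14 = 50 → (50,3,29)

50,3,29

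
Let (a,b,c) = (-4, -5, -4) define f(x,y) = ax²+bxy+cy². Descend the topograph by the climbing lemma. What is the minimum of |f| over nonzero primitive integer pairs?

translate: b→-3 (≡5 mod 8), so (4,5,4)→(4,-3,3)
flip: (4,-3,3)→(3,3,4)
reduced (well bottom): (3,3,4) with a≤c, −a<b≤a
well minimum |f| = |-3| = 3 (negative-definite)

3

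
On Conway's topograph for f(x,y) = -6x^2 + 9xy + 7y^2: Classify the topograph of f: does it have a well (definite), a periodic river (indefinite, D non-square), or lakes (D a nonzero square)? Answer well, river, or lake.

D = b²−4ac = 9² − 4·(-6)·7 = 249
D > 0 non-square ⇒ indefinite ⇒ periodic river

river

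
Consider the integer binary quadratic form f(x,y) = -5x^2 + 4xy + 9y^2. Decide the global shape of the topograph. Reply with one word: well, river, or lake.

D = b²−4ac = 4² − 4·(-5)·9 = 196
D = 14² is a perfect square ⇒ form factors over ℤ ⇒ lakes

lake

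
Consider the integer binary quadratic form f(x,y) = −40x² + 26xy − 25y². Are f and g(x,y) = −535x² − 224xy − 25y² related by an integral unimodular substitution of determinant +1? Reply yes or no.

D₁ = -3324, D₂ = -3324
f is negative-definite; reduce −f:
−f: flip: (40,-26,25)→(25,26,40)
−f: translate: b→-24 (≡26 mod 50), so (25,26,40)→(25,-24,39)
−f: reduced (well bottom): (25,-24,39) with a≤c, −a<b≤a
flip sign back: reduced form of f is (-25,24,-39)
g is negative-definite; reduce −g:
−g: flip: (535,224,25)→(25,-224,535)
−g: translate: b→-24 (≡-224 mod 50), so (25,-224,535)→(25,-24,39)
−g: reduced (well bottom): (25,-24,39) with a≤c, −a<b≤a
flip sign back: reduced form of g is (-25,24,-39)
reduced forms (-25, 24, -39) vs (-25, 24, -39) ⇒ equivalent

yes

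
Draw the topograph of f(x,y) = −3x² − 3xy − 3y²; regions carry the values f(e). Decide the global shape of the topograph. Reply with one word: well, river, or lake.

D = b²−4ac = (-3)² − 4·(-3)·(-3) = -27
D < 0 ⇒ definite ⇒ every region one sign ⇒ single well

well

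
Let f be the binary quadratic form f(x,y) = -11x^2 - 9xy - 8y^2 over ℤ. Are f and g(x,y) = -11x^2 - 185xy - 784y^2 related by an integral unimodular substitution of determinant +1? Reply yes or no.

D₁ = -271, D₂ = -271
f is negative-definite; reduce −f:
−f: flip: (11,9,8)→(8,-9,11)
−f: translate: b→7 (≡-9 mod 16), so (8,-9,11)→(8,7,10)
−f: reduced (well bottom): (8,7,10) with a≤c, −a<b≤a
flip sign back: reduced form of f is (-8,-7,-10)
g is negative-definite; reduce −g:
−g: translate: b→9 (≡185 mod 22), so (11,185,784)→(11,9,8)
−g: flip: (11,9,8)→(8,-9,11)
−g: translate: b→7 (≡-9 mod 16), so (8,-9,11)→(8,7,10)
−g: reduced (well bottom): (8,7,10) with a≤c, −a<b≤a
flip sign back: reduced form of g is (-8,-7,-10)
reduced forms (-8, -7, -10) vs (-8, -7, -10) ⇒ equivalent

yes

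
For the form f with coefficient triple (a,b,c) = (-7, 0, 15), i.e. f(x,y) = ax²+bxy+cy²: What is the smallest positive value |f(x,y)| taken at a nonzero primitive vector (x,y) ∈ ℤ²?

descent: ρ → (15,0,-7)
descent: ρ → (-7,14,8)  [lands on river]
river: ρ → (8,18,-3)
river: ρ → (-3,18,8)
river: ρ → (8,14,-7)
closes: descent 2, river 4
min |a| on river = 3

3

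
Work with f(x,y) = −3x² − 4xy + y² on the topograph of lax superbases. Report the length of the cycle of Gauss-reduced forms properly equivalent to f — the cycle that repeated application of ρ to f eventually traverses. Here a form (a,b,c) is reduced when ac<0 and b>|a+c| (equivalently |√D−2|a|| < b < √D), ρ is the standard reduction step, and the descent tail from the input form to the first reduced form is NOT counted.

D = 28, ⌊√D⌋ = 5
descent: ρ → (1,4,-3)  [lands on river]
river: ρ → (-3,2,2)
river: ρ → (2,2,-3)
river: ρ → (-3,4,1)
ρ-cycle length = 4 (tail of 1 descent step not counted)

4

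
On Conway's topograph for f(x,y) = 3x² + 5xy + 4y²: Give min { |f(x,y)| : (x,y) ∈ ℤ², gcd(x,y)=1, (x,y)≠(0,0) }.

translate: b→-1 (≡5 mod 6), so (3,5,4)→(3,-1,2)
flip: (3,-1,2)→(2,1,3)
reduced (well bottom): (2,1,3) with a≤c, −a<b≤a
well minimum = a = 2

2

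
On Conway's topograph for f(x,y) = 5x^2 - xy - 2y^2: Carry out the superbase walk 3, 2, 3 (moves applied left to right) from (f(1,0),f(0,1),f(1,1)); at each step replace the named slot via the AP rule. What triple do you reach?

start (5,-2,2) = (f(1,0),f(0,1),f(1,1))
replace slot 3: 2·(5+(-2)) − 2 = 4 → (5,-2,4)
replace slot 2: 2·(5+4) − (-2) = 20 → (5,20,4)
replace slot 3: 2·(5+20) − 4 = 46 → (5,20,46)

5,20,46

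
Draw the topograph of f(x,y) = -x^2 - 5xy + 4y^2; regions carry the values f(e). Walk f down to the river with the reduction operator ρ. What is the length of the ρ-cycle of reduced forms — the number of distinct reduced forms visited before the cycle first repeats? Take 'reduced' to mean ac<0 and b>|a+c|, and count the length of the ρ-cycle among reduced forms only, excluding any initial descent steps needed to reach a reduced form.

D = 41, ⌊√D⌋ = 6
descent: ρ → (4,5,-1)  [lands on river]
river: ρ → (-1,5,4)
river: ρ → (4,3,-2)
river: ρ → (-2,5,2)
river: ρ → (2,3,-4)
river: ρ → (-4,5,1)
river: ρ → (1,5,-4)
river: ρ → (-4,3,2)
river: ρ → (2,5,-2)
river: ρ → (-2,3,4)
ρ-cycle length = 10 (tail of 1 descent step not counted)

10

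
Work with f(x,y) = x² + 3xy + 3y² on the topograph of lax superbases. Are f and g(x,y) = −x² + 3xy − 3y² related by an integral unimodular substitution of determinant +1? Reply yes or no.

D₁ = -3, D₂ = -3
f: translate: b→1 (≡3 mod 2), so (1,3,3)→(1,1,1)
f: reduced (well bottom): (1,1,1) with a≤c, −a<b≤a
g is negative-definite; reduce −g:
−g: translate: b→1 (≡-3 mod 2), so (1,-3,3)→(1,1,1)
−g: reduced (well bottom): (1,1,1) with a≤c, −a<b≤a
flip sign back: reduced form of g is (-1,-1,-1)
reduced forms (1, 1, 1) vs (-1, -1, -1) ⇒ inequivalent

no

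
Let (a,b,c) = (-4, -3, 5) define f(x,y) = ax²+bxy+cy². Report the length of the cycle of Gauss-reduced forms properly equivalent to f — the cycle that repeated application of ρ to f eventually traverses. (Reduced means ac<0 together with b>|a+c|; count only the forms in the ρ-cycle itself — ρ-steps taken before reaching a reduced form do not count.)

D = 89, ⌊√D⌋ = 9
descent: ρ → (5,3,-4)  [lands on river]
river: ρ → (-4,5,4)
river: ρ → (4,3,-5)
river: ρ → (-5,7,2)
river: ρ → (2,9,-1)
river: ρ → (-1,9,2)
river: ρ → (2,7,-5)
river: ρ → (-5,3,4)
river: ρ → (4,5,-4)
river: ρ → (-4,3,5)
river: ρ → (5,7,-2)
river: ρ → (-2,9,1)
river: ρ → (1,9,-2)
river: ρ → (-2,7,5)
ρ-cycle length = 14 (tail of 1 descent step not counted)

14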